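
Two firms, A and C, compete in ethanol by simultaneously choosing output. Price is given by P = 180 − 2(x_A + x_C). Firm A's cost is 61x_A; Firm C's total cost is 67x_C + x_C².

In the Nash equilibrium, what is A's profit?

1190.72

Firm A's profit: π = x_A(180 − 2(x_A + x_C)) − 61x_A.
∂π/∂x_A = 119 − 4x_A − 2x_C = 0, so x_A = 29.75 − 0.5x_C.
For C: ∂π/∂x_C = 113 − 6x_C − 2x_A = 0 ⇒ x_C = 113/6 − (1/3)x_A.
Substituting the second reaction function into the first: x_A = 29.75 − 0.5(113/6 − (1/3)x_A), which gives (5/6)x_A = 61/3 ⇒ x_A = 24.4.
Then x_C = 113/6 − (1/3)·24.4 = 10.7.
Price P = 180 − 2·35.1 = 109.8.
A's profit: (109.8 − 61)·24.4 = 1190.72.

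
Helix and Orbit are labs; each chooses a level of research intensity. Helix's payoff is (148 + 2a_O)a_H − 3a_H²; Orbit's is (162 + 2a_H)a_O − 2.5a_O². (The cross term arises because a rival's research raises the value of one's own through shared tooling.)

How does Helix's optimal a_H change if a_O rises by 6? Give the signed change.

2

Expanding Helix's payoff: 148a_H + 2a_Oa_H − 3a_H².
∂π/∂a_H = 148 + 2a_O − 6a_H = 0, so a_H = 74/3 + (1/3)a_O.
The reaction-function slope is 1/3, so a 6-unit rise in a_O moves a_H by 1/3 × 6 = 2. Helix's best response rises — the actions are strategic complements.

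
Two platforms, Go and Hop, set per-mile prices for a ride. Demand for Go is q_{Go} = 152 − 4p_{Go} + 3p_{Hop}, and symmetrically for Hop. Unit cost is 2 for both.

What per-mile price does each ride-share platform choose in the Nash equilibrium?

32

Go's profit: π = (p_{Go} − 2)(152 − 4p_{Go} + 3p_{Hop}).
∂π/∂p_{Go} = 160 − 8p_{Go} + 3p_{Hop} = 0 ⇒ p_{Go} = 20 + 0.375p_{Hop}.
By symmetry p_{Hop} = p_{Go}; substituting into the reaction function, 0.625p_{Go} = 20 and p_{Go} = 32.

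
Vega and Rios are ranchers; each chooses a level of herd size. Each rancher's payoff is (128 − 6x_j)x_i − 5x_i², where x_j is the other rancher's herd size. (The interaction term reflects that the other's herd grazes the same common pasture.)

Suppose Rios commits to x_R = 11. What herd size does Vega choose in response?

6.2

Vega's payoff is (128 − 6x_R)x_V − 5x_V².
∂π/∂x_V = 128 − 6x_R − 10x_V = 0, so x_V = 12.8 − 0.6x_R.
At x_R = 11: x_V = 12.8 − 0.6·11 = 6.2.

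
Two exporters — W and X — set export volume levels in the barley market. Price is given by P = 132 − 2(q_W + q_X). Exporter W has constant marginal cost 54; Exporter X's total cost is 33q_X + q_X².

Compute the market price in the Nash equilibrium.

81

Exporter W's profit: π = q_W(132 − 2(q_W + q_X)) − 54q_W.
∂π/∂q_W = 78 − 4q_W − 2q_X = 0, so q_W = 19.5 − 0.5q_X.
For X: ∂π/∂q_X = 99 − 6q_X − 2q_W = 0 ⇒ q_X = 16.5 − (1/3)q_W.
Solving the two reaction functions simultaneously: (1 − (−0.5)(−1/3))q_W = 19.5 − 0.5·16.5, so (5/6)q_W = 11.25 and q_W = 13.5.
Then q_X = 16.5 − (1/3)·13.5 = 12.
Equilibrium price: P = 132 − 2·25.5 = 81.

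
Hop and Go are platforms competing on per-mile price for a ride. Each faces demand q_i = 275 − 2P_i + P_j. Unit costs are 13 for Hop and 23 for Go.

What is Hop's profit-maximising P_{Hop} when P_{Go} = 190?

122.75

Hop's profit: π = (P_{Hop} − 13)(275 − 2P_{Hop} + P_{Go}).
∂π/∂P_{Hop} = 301 − 4P_{Hop} + P_{Go} = 0 ⇒ P_{Hop} = 75.25 + 0.25P_{Go}.
At P_{Go} = 190: P_{Hop} = 75.25 + 0.25·190 = 122.75.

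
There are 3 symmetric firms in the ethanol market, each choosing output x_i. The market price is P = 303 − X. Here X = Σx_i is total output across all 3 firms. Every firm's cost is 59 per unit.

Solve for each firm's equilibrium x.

A representative firm's profit is π_i = x_i(303 − X) − 59x_i, with X = x_i + Σ_{j≠i} x_j.
First-order condition: 244 − 2x_i − Σ_{j≠i} x_j = 0.
With identical firms, set every x_j = x: then 244 − 2x − 2x = 0, i.e. x = 244/4 = 61.

61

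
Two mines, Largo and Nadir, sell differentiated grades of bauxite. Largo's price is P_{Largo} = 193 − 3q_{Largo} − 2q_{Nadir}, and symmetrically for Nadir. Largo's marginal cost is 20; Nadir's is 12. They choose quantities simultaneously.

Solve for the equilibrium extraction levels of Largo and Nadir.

21.125, 23.125

Mine Largo's profit: π = q_{Largo}(193 − 3q_{Largo} − 2q_{Nadir}) − 20q_{Largo}.
∂π/∂q_{Largo} = 173 − 6q_{Largo} − 2q_{Nadir} = 0 ⇒ q_{Largo} = 173/6 − (1/3)q_{Nadir}.
Similarly q_{Nadir} = 181/6 − (1/3)q_{Largo}.
Plugging q_{Nadir} into Largo's best response: q_{Largo} = 173/6 − (1/3)(181/6 − (1/3)q_{Largo}) ⇒ (8/9)q_{Largo} = 169/9, so q_{Largo} = 21.125.
Then q_{Nadir} = 181/6 − (1/3)·21.125 = 23.125.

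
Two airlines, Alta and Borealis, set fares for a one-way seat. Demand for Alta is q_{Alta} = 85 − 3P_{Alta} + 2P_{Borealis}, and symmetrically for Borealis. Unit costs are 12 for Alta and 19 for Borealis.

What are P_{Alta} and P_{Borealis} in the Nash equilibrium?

31.5625, 34.1875

Alta's profit: π = (P_{Alta} − 12)(85 − 3P_{Alta} + 2P_{Borealis}).
∂π/∂P_{Alta} = 121 − 6P_{Alta} + 2P_{Borealis} = 0 ⇒ P_{Alta} = 121/6 + (1/3)P_{Borealis}.
Similarly P_{Borealis} = 71/3 + (1/3)P_{Alta}.
Solving the two reaction functions simultaneously: (1 − (1/3)(1/3))P_{Alta} = 121/6 + (1/3)·(71/3), so (8/9)P_{Alta} = 505/18 and P_{Alta} = 31.5625.
Then P_{Borealis} = 71/3 + (1/3)·31.5625 = 34.1875.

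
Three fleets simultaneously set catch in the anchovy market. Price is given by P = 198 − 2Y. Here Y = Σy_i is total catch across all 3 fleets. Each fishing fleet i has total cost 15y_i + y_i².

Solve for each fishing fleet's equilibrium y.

18.3

A representative fishing fleet's profit is π_i = y_i(198 − 2Y) − 15y_i − y_i², with Y = y_i + Σ_{j≠i} y_j.
First-order condition: 183 − 6y_i − 2Σ_{j≠i} y_j = 0.
With identical fishing fleets, set every y_j = y: then 183 − 6y − 4y = 0, i.e. y = 183/10 = 18.3.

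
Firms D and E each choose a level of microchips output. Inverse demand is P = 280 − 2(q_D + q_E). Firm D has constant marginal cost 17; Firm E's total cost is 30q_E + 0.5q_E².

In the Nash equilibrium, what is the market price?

118.875

Firm D's profit: π = q_D(280 − 2(q_D + q_E)) − 17q_D.
∂π/∂q_D = 263 − 4q_D − 2q_E = 0, so q_D = 65.75 − 0.5q_E.
For E: ∂π/∂q_E = 250 − 5q_E − 2q_D = 0 ⇒ q_E = 50 − 0.4q_D.
Solving the two reaction functions simultaneously: (1 − (−0.5)(−0.4))q_D = 65.75 − 0.5·50, so 0.8q_D = 40.75 and q_D = 50.9375.
Then q_E = 50 − 0.4·50.9375 = 29.625.
Equilibrium price: P = 280 − 2·80.5625 = 118.875.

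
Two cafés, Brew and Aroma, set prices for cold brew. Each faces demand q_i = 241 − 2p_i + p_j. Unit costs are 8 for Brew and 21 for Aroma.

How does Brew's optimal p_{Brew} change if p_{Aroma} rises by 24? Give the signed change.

Brew's profit: π = (p_{Brew} − 8)(241 − 2p_{Brew} + p_{Aroma}).
∂π/∂p_{Brew} = 257 − 4p_{Brew} + p_{Aroma} = 0 ⇒ p_{Brew} = 64.25 + 0.25p_{Aroma}.
The reaction-function slope is 0.25, so a 24-unit rise in p_{Aroma} moves p_{Brew} by 0.25 × 24 = 6. Brew's best response rises — the actions are strategic complements.

6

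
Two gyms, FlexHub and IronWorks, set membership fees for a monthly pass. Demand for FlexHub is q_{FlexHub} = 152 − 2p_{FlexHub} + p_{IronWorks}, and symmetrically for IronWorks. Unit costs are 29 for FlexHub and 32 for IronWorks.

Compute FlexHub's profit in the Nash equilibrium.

3427.92

FlexHub's profit: π = (p_{FlexHub} − 29)(152 − 2p_{FlexHub} + p_{IronWorks}).
∂π/∂p_{FlexHub} = 210 − 4p_{FlexHub} + p_{IronWorks} = 0 ⇒ p_{FlexHub} = 52.5 + 0.25p_{IronWorks}.
Similarly p_{IronWorks} = 54 + 0.25p_{FlexHub}.
Plugging p_{IronWorks} into FlexHub's best response: p_{FlexHub} = 52.5 + 0.25(54 + 0.25p_{FlexHub}) ⇒ 0.9375p_{FlexHub} = 66, so p_{FlexHub} = 70.4.
Then p_{IronWorks} = 54 + 0.25·70.4 = 71.6.
q_{FlexHub} = 152 − 2·70.4 + 71.6 = 82.8.
Profit = (70.4 − 29)·82.8 = 3427.92.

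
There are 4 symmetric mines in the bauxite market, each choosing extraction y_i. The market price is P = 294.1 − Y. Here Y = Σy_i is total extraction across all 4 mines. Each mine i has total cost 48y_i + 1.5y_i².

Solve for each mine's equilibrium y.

A representative mine's profit is π_i = y_i(294.1 − Y) − 48y_i − 1.5y_i², with Y = y_i + Σ_{j≠i} y_j.
First-order condition: 246.1 − 5y_i − Σ_{j≠i} y_j = 0.
In a symmetric equilibrium every mine chooses the same y, so Σ_{j≠i} y_j = 3y. The condition becomes 246.1 − 8y = 0, giving y = 246.1/8 = 30.7625.

30.7625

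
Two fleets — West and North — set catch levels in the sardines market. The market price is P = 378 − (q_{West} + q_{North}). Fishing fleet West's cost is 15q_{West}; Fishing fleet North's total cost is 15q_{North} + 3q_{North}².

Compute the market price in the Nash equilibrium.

Fishing fleet West's profit: π = q_{West}(378 − (q_{West} + q_{North})) − 15q_{West}.
∂π/∂q_{West} = 363 − 2q_{West} − q_{North} = 0, so q_{West} = 181.5 − 0.5q_{North}.
For North: ∂π/∂q_{North} = 363 − 8q_{North} − q_{West} = 0 ⇒ q_{North} = 45.375 − 0.125q_{West}.
Substituting the second reaction function into the first: q_{West} = 181.5 − 0.5(45.375 − 0.125q_{West}), which gives 0.9375q_{West} = 158.8125 ⇒ q_{West} = 169.4.
Then q_{North} = 45.375 − 0.125·169.4 = 24.2.
Equilibrium price: P = 378 − 193.6 = 184.4.

184.4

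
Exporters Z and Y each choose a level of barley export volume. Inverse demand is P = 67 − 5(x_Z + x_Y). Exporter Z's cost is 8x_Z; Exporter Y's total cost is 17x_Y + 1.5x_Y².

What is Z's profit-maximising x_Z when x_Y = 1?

5.4

Exporter Z's profit: π = x_Z(67 − 5(x_Z + x_Y)) − 8x_Z.
∂π/∂x_Z = 59 − 10x_Z − 5x_Y = 0, so x_Z = 5.9 − 0.5x_Y.
At x_Y = 1: x_Z = 5.9 − 0.5·1 = 5.4.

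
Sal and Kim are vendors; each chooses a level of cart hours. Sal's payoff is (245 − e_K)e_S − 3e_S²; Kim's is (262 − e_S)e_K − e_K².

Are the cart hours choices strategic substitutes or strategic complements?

strategic substitutes

Expanding Sal's payoff: 245e_S − e_Ke_S − 3e_S².
∂π/∂e_S = 245 − e_K − 6e_S = 0, so e_S = 245/6 − (1/6)e_K.
The best-response slope de_S/de_K = −1/6 < 0: the reaction function is downward-sloping, so the choices are strategic substitutes.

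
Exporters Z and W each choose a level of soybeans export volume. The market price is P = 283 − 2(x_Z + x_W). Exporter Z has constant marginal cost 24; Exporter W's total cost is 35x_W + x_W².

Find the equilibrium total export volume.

Exporter Z's profit: π = x_Z(283 − 2(x_Z + x_W)) − 24x_Z.
∂π/∂x_Z = 259 − 4x_Z − 2x_W = 0, so x_Z = 64.75 − 0.5x_W.
For W: ∂π/∂x_W = 248 − 6x_W − 2x_Z = 0 ⇒ x_W = 124/3 − (1/3)x_Z.
Substituting the second reaction function into the first: x_Z = 64.75 − 0.5(124/3 − (1/3)x_Z), which gives (5/6)x_Z = 529/12 ⇒ x_Z = 52.9.
Then x_W = 124/3 − (1/3)·52.9 = 23.7.
Total export volume: 52.9 + 23.7 = 76.6.

76.6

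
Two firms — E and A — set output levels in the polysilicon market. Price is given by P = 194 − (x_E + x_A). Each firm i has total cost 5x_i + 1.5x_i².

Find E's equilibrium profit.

Firm E's profit: π = x_E(194 − (x_E + x_A)) − 5x_E − 1.5x_E².
∂π/∂x_E = 189 − 5x_E − x_A = 0, so x_E = 37.8 − 0.2x_A.
The game is symmetric, so in equilibrium x_A = x_E: the reaction function gives 1.2x_E = 37.8, hence x_E = 31.5.
Price P = 194 − 63 = 131.
E's profit: (131 − 5)·31.5 − 1.5(31.5)² = 2480.625.

2480.625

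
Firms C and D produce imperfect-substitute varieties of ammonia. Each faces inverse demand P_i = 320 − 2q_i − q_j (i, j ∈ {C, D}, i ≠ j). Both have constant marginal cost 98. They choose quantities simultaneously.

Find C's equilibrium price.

Firm C's profit: π = q_C(320 − 2q_C − q_D) − 98q_C.
∂π/∂q_C = 222 − 4q_C − q_D = 0 ⇒ q_C = 55.5 − 0.25q_D.
Setting q_C = q_D in the reaction function: q_C = 55.5 − 0.25q_C, so q_C = 55.5 / 1.25 = 44.4.
P_C = 320 − 2·44.4 − 44.4 = 186.8.

186.8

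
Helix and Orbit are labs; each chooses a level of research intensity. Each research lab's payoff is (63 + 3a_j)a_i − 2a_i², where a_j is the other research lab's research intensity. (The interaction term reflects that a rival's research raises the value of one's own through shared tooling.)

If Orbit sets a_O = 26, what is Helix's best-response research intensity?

35.25

Helix's payoff is (63 + 3a_O)a_H − 2a_H².
∂π/∂a_H = 63 + 3a_O − 4a_H = 0, so a_H = 15.75 + 0.75a_O.
At a_O = 26: a_H = 15.75 + 0.75·26 = 35.25.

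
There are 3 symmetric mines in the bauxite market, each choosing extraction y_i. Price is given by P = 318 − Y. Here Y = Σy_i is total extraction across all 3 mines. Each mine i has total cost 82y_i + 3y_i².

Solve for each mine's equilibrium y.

23.6

A representative mine's profit is π_i = y_i(318 − Y) − 82y_i − 3y_i², with Y = y_i + Σ_{j≠i} y_j.
First-order condition: 236 − 8y_i − Σ_{j≠i} y_j = 0.
Imposing symmetry (y_j = y for all j) turns Σ_{j≠i} y_j into 2y, so 236 = 10y and y = 23.6.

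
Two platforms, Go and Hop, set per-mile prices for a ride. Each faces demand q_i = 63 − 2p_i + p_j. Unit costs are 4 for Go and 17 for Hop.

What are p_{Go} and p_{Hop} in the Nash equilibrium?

25.4, 30.6

Go's profit: π = (p_{Go} − 4)(63 − 2p_{Go} + p_{Hop}).
∂π/∂p_{Go} = 71 − 4p_{Go} + p_{Hop} = 0 ⇒ p_{Go} = 17.75 + 0.25p_{Hop}.
Similarly p_{Hop} = 24.25 + 0.25p_{Go}.
Substituting the second reaction function into the first: p_{Go} = 17.75 + 0.25(24.25 + 0.25p_{Go}), which gives 0.9375p_{Go} = 23.8125 ⇒ p_{Go} = 25.4.
Then p_{Hop} = 24.25 + 0.25·25.4 = 30.6.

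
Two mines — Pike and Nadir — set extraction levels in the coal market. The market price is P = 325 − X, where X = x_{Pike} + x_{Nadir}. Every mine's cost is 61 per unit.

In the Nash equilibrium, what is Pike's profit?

Mine Pike's profit: π = x_{Pike}(325 − (x_{Pike} + x_{Nadir})) − 61x_{Pike}.
∂π/∂x_{Pike} = 264 − 2x_{Pike} − x_{Nadir} = 0, so x_{Pike} = 132 − 0.5x_{Nadir}.
The game is symmetric, so in equilibrium x_{Nadir} = x_{Pike}: the reaction function gives 1.5x_{Pike} = 132, hence x_{Pike} = 88.
Price P = 325 − 176 = 149.
Pike's profit: (149 − 61)·88 = 7744.

7744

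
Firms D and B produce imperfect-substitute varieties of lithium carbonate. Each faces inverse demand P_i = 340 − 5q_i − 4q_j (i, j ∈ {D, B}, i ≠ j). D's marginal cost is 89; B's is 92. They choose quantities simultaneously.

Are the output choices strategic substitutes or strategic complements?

strategic substitutes

Firm D's profit: π = q_D(340 − 5q_D − 4q_B) − 89q_D.
∂π/∂q_D = 251 − 10q_D − 4q_B = 0 ⇒ q_D = 25.1 − 0.4q_B.
The best-response slope dq_D/dq_B = −0.4 < 0: the reaction function is downward-sloping, so the choices are strategic substitutes.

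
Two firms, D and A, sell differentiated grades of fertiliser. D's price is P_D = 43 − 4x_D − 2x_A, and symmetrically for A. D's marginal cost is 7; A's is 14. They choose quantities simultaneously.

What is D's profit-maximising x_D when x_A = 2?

Firm D's profit: π = x_D(43 − 4x_D − 2x_A) − 7x_D.
∂π/∂x_D = 36 − 8x_D − 2x_A = 0 ⇒ x_D = 4.5 − 0.25x_A.
At x_A = 2: x_D = 4.5 − 0.25·2 = 4.

4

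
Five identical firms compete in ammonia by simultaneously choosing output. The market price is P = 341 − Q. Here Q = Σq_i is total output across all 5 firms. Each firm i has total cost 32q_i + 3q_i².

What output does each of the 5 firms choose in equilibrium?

A representative firm's profit is π_i = q_i(341 − Q) − 32q_i − 3q_i², with Q = q_i + Σ_{j≠i} q_j.
First-order condition: 309 − 8q_i − Σ_{j≠i} q_j = 0.
In a symmetric equilibrium every firm chooses the same q, so Σ_{j≠i} q_j = 4q. The condition becomes 309 − 12q = 0, giving q = 309/12 = 25.75.

25.75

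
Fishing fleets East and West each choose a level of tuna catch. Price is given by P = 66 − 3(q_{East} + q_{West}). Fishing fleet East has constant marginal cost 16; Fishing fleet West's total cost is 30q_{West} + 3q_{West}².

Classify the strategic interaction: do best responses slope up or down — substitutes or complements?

Fishing fleet East's profit: π = q_{East}(66 − 3(q_{East} + q_{West})) − 16q_{East}.
∂π/∂q_{East} = 50 − 6q_{East} − 3q_{West} = 0, so q_{East} = 25/3 − 0.5q_{West}.
The best-response slope dq_{East}/dq_{West} = −0.5 < 0: the reaction function is downward-sloping, so the choices are strategic substitutes.

strategic substitutes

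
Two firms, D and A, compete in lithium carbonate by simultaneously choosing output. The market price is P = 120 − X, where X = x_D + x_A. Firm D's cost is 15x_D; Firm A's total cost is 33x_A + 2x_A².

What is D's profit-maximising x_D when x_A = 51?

Firm D's profit: π = x_D(120 − (x_D + x_A)) − 15x_D.
∂π/∂x_D = 105 − 2x_D − x_A = 0, so x_D = 52.5 − 0.5x_A.
At x_A = 51: x_D = 52.5 − 0.5·51 = 27.

27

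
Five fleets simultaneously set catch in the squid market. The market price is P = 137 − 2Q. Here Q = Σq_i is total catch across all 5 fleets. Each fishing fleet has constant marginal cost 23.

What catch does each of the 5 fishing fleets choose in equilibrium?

A representative fishing fleet's profit is π_i = q_i(137 − 2Q) − 23q_i, with Q = q_i + Σ_{j≠i} q_j.
First-order condition: 114 − 4q_i − 2Σ_{j≠i} q_j = 0.
With identical fishing fleets, set every q_j = q: then 114 − 4q − 8q = 0, i.e. q = 114/12 = 9.5.

9.5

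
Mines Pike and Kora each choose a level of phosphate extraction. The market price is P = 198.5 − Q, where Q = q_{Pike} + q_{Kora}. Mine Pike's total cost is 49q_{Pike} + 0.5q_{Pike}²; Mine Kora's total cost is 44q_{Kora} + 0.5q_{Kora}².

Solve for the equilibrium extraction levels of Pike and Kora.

Mine Pike's profit: π = q_{Pike}(198.5 − (q_{Pike} + q_{Kora})) − 49q_{Pike} − 0.5q_{Pike}².
∂π/∂q_{Pike} = 149.5 − 3q_{Pike} − q_{Kora} = 0, so q_{Pike} = 299/6 − (1/3)q_{Kora}.
By the same steps for Kora: q_{Kora} = 51.5 − (1/3)q_{Pike}.
Solving the two reaction functions simultaneously: (1 − (−1/3)(−1/3))q_{Pike} = 299/6 − (1/3)·51.5, so (8/9)q_{Pike} = 98/3 and q_{Pike} = 36.75.
Then q_{Kora} = 51.5 − (1/3)·36.75 = 39.25.

36.75, 39.25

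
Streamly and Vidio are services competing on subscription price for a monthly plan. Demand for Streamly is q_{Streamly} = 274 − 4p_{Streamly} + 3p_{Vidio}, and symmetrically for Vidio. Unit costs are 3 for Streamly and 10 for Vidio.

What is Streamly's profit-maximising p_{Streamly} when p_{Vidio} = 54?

56

Streamly's profit: π = (p_{Streamly} − 3)(274 − 4p_{Streamly} + 3p_{Vidio}).
∂π/∂p_{Streamly} = 286 − 8p_{Streamly} + 3p_{Vidio} = 0 ⇒ p_{Streamly} = 35.75 + 0.375p_{Vidio}.
At p_{Vidio} = 54: p_{Streamly} = 35.75 + 0.375·54 = 56.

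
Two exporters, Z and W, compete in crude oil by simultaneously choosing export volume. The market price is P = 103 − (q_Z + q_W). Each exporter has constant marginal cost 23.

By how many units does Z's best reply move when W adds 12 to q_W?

-6

Exporter Z's profit: π = q_Z(103 − (q_Z + q_W)) − 23q_Z.
∂π/∂q_Z = 80 − 2q_Z − q_W = 0, so q_Z = 40 − 0.5q_W.
The reaction-function slope is −0.5, so a 12-unit rise in q_W moves q_Z by −0.5 × 12 = −6. Z's best response falls — the actions are strategic substitutes.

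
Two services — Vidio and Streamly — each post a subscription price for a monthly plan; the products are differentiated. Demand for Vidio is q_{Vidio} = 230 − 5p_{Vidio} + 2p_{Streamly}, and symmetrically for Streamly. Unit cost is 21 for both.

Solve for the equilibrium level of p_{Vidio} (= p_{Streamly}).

41.875

Vidio's profit: π = (p_{Vidio} − 21)(230 − 5p_{Vidio} + 2p_{Streamly}).
∂π/∂p_{Vidio} = 335 − 10p_{Vidio} + 2p_{Streamly} = 0 ⇒ p_{Vidio} = 33.5 + 0.2p_{Streamly}.
The game is symmetric, so in equilibrium p_{Streamly} = p_{Vidio}: the reaction function gives 0.8p_{Vidio} = 33.5, hence p_{Vidio} = 41.875.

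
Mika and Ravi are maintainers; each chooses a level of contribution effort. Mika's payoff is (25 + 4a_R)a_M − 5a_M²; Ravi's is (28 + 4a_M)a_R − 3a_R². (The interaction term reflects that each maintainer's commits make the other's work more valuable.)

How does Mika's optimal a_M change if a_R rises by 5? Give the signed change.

Expanding Mika's payoff: 25a_M + 4a_Ra_M − 5a_M².
∂π/∂a_M = 25 + 4a_R − 10a_M = 0, so a_M = 2.5 + 0.4a_R.
The reaction-function slope is 0.4, so a 5-unit rise in a_R moves a_M by 0.4 × 5 = 2. Mika's best response rises — the actions are strategic complements.

2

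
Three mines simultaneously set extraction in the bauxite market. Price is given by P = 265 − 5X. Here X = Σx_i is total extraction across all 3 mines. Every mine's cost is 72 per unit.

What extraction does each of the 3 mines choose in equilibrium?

A representative mine's profit is π_i = x_i(265 − 5X) − 72x_i, with X = x_i + Σ_{j≠i} x_j.
First-order condition: 193 − 10x_i − 5Σ_{j≠i} x_j = 0.
Imposing symmetry (x_j = x for all j) turns Σ_{j≠i} x_j into 2x, so 193 = 20x and x = 9.65.

9.65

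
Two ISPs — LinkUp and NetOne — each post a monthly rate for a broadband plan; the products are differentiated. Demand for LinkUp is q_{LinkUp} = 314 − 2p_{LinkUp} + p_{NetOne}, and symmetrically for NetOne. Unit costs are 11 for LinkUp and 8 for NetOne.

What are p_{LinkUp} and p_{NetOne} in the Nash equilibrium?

LinkUp's profit: π = (p_{LinkUp} − 11)(314 − 2p_{LinkUp} + p_{NetOne}).
∂π/∂p_{LinkUp} = 336 − 4p_{LinkUp} + p_{NetOne} = 0 ⇒ p_{LinkUp} = 84 + 0.25p_{NetOne}.
Similarly p_{NetOne} = 82.5 + 0.25p_{LinkUp}.
Plugging p_{NetOne} into LinkUp's best response: p_{LinkUp} = 84 + 0.25(82.5 + 0.25p_{LinkUp}) ⇒ 0.9375p_{LinkUp} = 104.625, so p_{LinkUp} = 111.6.
Then p_{NetOne} = 82.5 + 0.25·111.6 = 110.4.

111.6, 110.4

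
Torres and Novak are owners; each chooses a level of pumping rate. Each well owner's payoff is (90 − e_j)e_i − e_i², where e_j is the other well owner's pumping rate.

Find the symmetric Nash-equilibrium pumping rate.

Torres's payoff is (90 − e_N)e_T − e_T².
∂π/∂e_T = 90 − e_N − 2e_T = 0, so e_T = 45 − 0.5e_N.
The game is symmetric, so in equilibrium e_N = e_T: the reaction function gives 1.5e_T = 45, hence e_T = 30.

30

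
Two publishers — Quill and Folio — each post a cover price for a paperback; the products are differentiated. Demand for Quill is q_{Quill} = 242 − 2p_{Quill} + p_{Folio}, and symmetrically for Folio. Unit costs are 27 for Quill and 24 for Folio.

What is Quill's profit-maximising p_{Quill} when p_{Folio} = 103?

Quill's profit: π = (p_{Quill} − 27)(242 − 2p_{Quill} + p_{Folio}).
∂π/∂p_{Quill} = 296 − 4p_{Quill} + p_{Folio} = 0 ⇒ p_{Quill} = 74 + 0.25p_{Folio}.
At p_{Folio} = 103: p_{Quill} = 74 + 0.25·103 = 99.75.

99.75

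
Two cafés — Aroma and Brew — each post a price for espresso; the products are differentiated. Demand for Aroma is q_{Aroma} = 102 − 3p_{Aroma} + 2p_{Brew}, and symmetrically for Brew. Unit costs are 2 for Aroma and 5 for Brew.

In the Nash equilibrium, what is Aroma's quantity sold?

76.6875

Aroma's profit: π = (p_{Aroma} − 2)(102 − 3p_{Aroma} + 2p_{Brew}).
∂π/∂p_{Aroma} = 108 − 6p_{Aroma} + 2p_{Brew} = 0 ⇒ p_{Aroma} = 18 + (1/3)p_{Brew}.
Similarly p_{Brew} = 19.5 + (1/3)p_{Aroma}.
Substituting the second reaction function into the first: p_{Aroma} = 18 + (1/3)(19.5 + (1/3)p_{Aroma}), which gives (8/9)p_{Aroma} = 24.5 ⇒ p_{Aroma} = 27.5625.
Then p_{Brew} = 19.5 + (1/3)·27.5625 = 28.6875.
q_{Aroma} = 102 − 3·27.5625 + 2·28.6875 = 76.6875.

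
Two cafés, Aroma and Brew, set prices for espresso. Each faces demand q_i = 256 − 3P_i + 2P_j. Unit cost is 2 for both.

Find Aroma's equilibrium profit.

Aroma's profit: π = (P_{Aroma} − 2)(256 − 3P_{Aroma} + 2P_{Brew}).
∂π/∂P_{Aroma} = 262 − 6P_{Aroma} + 2P_{Brew} = 0 ⇒ P_{Aroma} = 131/3 + (1/3)P_{Brew}.
The game is symmetric, so in equilibrium P_{Brew} = P_{Aroma}: the reaction function gives (2/3)P_{Aroma} = 131/3, hence P_{Aroma} = 65.5.
q_{Aroma} = 256 − 3·65.5 + 2·65.5 = 190.5.
Profit = (65.5 − 2)·190.5 = 12096.75.

12096.75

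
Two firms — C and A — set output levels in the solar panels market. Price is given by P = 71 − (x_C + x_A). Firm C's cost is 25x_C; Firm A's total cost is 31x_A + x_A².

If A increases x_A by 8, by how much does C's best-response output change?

-4

Firm C's profit: π = x_C(71 − (x_C + x_A)) − 25x_C.
∂π/∂x_C = 46 − 2x_C − x_A = 0, so x_C = 23 − 0.5x_A.
The reaction-function slope is −0.5, so an 8-unit rise in x_A moves x_C by −0.5 × 8 = −4. C's best response falls — the actions are strategic substitutes.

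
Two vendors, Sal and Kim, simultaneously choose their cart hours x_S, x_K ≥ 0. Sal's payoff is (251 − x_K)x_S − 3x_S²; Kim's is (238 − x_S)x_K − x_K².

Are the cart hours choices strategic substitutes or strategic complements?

strategic substitutes

Expanding Sal's payoff: 251x_S − x_Kx_S − 3x_S².
∂π/∂x_S = 251 − x_K − 6x_S = 0, so x_S = 251/6 − (1/6)x_K.
The best-response slope dx_S/dx_K = −1/6 < 0: the reaction function is downward-sloping, so the choices are strategic substitutes.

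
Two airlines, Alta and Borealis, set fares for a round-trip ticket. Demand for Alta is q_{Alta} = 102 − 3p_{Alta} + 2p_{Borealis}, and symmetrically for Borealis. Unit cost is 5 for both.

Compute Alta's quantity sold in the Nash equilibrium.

Alta's profit: π = (p_{Alta} − 5)(102 − 3p_{Alta} + 2p_{Borealis}).
∂π/∂p_{Alta} = 117 − 6p_{Alta} + 2p_{Borealis} = 0 ⇒ p_{Alta} = 19.5 + (1/3)p_{Borealis}.
By symmetry p_{Borealis} = p_{Alta}; substituting into the reaction function, (2/3)p_{Alta} = 19.5 and p_{Alta} = 29.25.
q_{Alta} = 102 − 3·29.25 + 2·29.25 = 72.75.

72.75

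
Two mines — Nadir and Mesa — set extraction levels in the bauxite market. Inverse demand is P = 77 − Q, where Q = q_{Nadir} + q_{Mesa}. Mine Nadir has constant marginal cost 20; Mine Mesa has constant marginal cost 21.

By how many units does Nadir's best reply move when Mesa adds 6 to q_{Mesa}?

-3

Mine Nadir's profit: π = q_{Nadir}(77 − (q_{Nadir} + q_{Mesa})) − 20q_{Nadir}.
∂π/∂q_{Nadir} = 57 − 2q_{Nadir} − q_{Mesa} = 0, so q_{Nadir} = 28.5 − 0.5q_{Mesa}.
The reaction-function slope is −0.5, so a 6-unit rise in q_{Mesa} moves q_{Nadir} by −0.5 × 6 = −3. Nadir's best response falls — the actions are strategic substitutes.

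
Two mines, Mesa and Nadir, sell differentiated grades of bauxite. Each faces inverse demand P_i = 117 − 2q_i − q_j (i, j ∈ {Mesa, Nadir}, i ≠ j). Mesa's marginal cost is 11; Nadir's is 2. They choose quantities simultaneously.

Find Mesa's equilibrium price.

Mine Mesa's profit: π = q_{Mesa}(117 − 2q_{Mesa} − q_{Nadir}) − 11q_{Mesa}.
∂π/∂q_{Mesa} = 106 − 4q_{Mesa} − q_{Nadir} = 0 ⇒ q_{Mesa} = 26.5 − 0.25q_{Nadir}.
Similarly q_{Nadir} = 28.75 − 0.25q_{Mesa}.
Substituting the second reaction function into the first: q_{Mesa} = 26.5 − 0.25(28.75 − 0.25q_{Mesa}), which gives 0.9375q_{Mesa} = 19.3125 ⇒ q_{Mesa} = 20.6.
Then q_{Nadir} = 28.75 − 0.25·20.6 = 23.6.
P_{Mesa} = 117 − 2·20.6 − 23.6 = 52.2.

52.2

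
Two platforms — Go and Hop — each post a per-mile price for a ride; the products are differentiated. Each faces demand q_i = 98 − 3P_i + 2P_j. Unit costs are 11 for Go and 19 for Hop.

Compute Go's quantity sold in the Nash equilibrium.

69.75

Go's profit: π = (P_{Go} − 11)(98 − 3P_{Go} + 2P_{Hop}).
∂π/∂P_{Go} = 131 − 6P_{Go} + 2P_{Hop} = 0 ⇒ P_{Go} = 131/6 + (1/3)P_{Hop}.
Similarly P_{Hop} = 155/6 + (1/3)P_{Go}.
Substituting the second reaction function into the first: P_{Go} = 131/6 + (1/3)(155/6 + (1/3)P_{Go}), which gives (8/9)P_{Go} = 274/9 ⇒ P_{Go} = 34.25.
Then P_{Hop} = 155/6 + (1/3)·34.25 = 37.25.
q_{Go} = 98 − 3·34.25 + 2·37.25 = 69.75.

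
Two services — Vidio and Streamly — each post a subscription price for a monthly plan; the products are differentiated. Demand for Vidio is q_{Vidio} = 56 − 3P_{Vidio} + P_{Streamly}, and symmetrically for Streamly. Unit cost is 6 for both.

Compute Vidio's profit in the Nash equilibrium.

232.32

Vidio's profit: π = (P_{Vidio} − 6)(56 − 3P_{Vidio} + P_{Streamly}).
∂π/∂P_{Vidio} = 74 − 6P_{Vidio} + P_{Streamly} = 0 ⇒ P_{Vidio} = 37/3 + (1/6)P_{Streamly}.
Setting P_{Vidio} = P_{Streamly} in the reaction function: P_{Vidio} = 37/3 + (1/6)P_{Vidio}, so P_{Vidio} = (37/3) / (5/6) = 14.8.
q_{Vidio} = 56 − 3·14.8 + 14.8 = 26.4.
Profit = (14.8 − 6)·26.4 = 232.32.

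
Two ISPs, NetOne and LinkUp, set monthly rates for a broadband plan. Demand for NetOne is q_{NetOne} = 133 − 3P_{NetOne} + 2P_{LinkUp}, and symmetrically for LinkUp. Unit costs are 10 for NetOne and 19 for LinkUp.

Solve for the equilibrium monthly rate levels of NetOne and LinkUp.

42.4375, 45.8125

NetOne's profit: π = (P_{NetOne} − 10)(133 − 3P_{NetOne} + 2P_{LinkUp}).
∂π/∂P_{NetOne} = 163 − 6P_{NetOne} + 2P_{LinkUp} = 0 ⇒ P_{NetOne} = 163/6 + (1/3)P_{LinkUp}.
Similarly P_{LinkUp} = 95/3 + (1/3)P_{NetOne}.
Solving the two reaction functions simultaneously: (1 − (1/3)(1/3))P_{NetOne} = 163/6 + (1/3)·(95/3), so (8/9)P_{NetOne} = 679/18 and P_{NetOne} = 42.4375.
Then P_{LinkUp} = 95/3 + (1/3)·42.4375 = 45.8125.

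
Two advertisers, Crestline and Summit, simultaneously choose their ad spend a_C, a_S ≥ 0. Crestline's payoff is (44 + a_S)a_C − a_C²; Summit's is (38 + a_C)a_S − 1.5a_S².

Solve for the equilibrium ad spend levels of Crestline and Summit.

34, 24

Expanding Crestline's payoff: 44a_C + a_Sa_C − a_C².
∂π/∂a_C = 44 + a_S − 2a_C = 0, so a_C = 22 + 0.5a_S.
Likewise for Summit: a_S = 38/3 + (1/3)a_C.
Solving the two reaction functions simultaneously: (1 − (0.5)(1/3))a_C = 22 + 0.5·(38/3), so (5/6)a_C = 85/3 and a_C = 34.
Then a_S = 38/3 + (1/3)·34 = 24.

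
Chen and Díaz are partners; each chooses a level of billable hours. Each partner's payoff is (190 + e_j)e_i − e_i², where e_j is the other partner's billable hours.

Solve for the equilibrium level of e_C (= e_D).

Chen's payoff is (190 + e_D)e_C − e_C².
∂π/∂e_C = 190 + e_D − 2e_C = 0, so e_C = 95 + 0.5e_D.
Setting e_C = e_D in the reaction function: e_C = 95 + 0.5e_C, so e_C = 95 / 0.5 = 190.

190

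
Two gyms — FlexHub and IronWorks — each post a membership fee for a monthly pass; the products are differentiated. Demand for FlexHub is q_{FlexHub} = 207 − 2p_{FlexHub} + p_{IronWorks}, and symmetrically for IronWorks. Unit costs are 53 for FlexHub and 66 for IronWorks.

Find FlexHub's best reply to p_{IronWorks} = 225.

134.5

FlexHub's profit: π = (p_{FlexHub} − 53)(207 − 2p_{FlexHub} + p_{IronWorks}).
∂π/∂p_{FlexHub} = 313 − 4p_{FlexHub} + p_{IronWorks} = 0 ⇒ p_{FlexHub} = 78.25 + 0.25p_{IronWorks}.
At p_{IronWorks} = 225: p_{FlexHub} = 78.25 + 0.25·225 = 134.5.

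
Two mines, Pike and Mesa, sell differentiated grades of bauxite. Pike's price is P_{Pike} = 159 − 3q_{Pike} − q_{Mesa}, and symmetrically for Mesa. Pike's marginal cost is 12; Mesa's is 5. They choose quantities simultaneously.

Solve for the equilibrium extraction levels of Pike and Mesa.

20.8, 22.2

Mine Pike's profit: π = q_{Pike}(159 − 3q_{Pike} − q_{Mesa}) − 12q_{Pike}.
∂π/∂q_{Pike} = 147 − 6q_{Pike} − q_{Mesa} = 0 ⇒ q_{Pike} = 24.5 − (1/6)q_{Mesa}.
Similarly q_{Mesa} = 77/3 − (1/6)q_{Pike}.
Plugging q_{Mesa} into Pike's best response: q_{Pike} = 24.5 − (1/6)(77/3 − (1/6)q_{Pike}) ⇒ (35/36)q_{Pike} = 182/9, so q_{Pike} = 20.8.
Then q_{Mesa} = 77/3 − (1/6)·20.8 = 22.2.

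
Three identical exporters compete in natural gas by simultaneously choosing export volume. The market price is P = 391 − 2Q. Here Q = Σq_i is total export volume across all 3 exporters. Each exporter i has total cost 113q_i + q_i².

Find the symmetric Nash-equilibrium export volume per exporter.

27.8

A representative exporter's profit is π_i = q_i(391 − 2Q) − 113q_i − q_i², with Q = q_i + Σ_{j≠i} q_j.
First-order condition: 278 − 6q_i − 2Σ_{j≠i} q_j = 0.
With identical exporters, set every q_j = q: then 278 − 6q − 4q = 0, i.e. q = 278/10 = 27.8.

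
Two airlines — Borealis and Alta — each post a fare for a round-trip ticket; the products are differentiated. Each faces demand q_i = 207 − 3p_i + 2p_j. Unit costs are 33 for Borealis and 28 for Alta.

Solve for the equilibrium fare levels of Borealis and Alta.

75.5625, 73.6875

Borealis's profit: π = (p_{Borealis} − 33)(207 − 3p_{Borealis} + 2p_{Alta}).
∂π/∂p_{Borealis} = 306 − 6p_{Borealis} + 2p_{Alta} = 0 ⇒ p_{Borealis} = 51 + (1/3)p_{Alta}.
Similarly p_{Alta} = 48.5 + (1/3)p_{Borealis}.
Solving the two reaction functions simultaneously: (1 − (1/3)(1/3))p_{Borealis} = 51 + (1/3)·48.5, so (8/9)p_{Borealis} = 403/6 and p_{Borealis} = 75.5625.
Then p_{Alta} = 48.5 + (1/3)·75.5625 = 73.6875.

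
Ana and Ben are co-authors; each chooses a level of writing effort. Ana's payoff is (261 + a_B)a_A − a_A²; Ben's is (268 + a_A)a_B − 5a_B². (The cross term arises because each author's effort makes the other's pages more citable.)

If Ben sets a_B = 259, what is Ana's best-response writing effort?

Expanding Ana's payoff: 261a_A + a_Ba_A − a_A².
∂π/∂a_A = 261 + a_B − 2a_A = 0, so a_A = 130.5 + 0.5a_B.
At a_B = 259: a_A = 130.5 + 0.5·259 = 260.

260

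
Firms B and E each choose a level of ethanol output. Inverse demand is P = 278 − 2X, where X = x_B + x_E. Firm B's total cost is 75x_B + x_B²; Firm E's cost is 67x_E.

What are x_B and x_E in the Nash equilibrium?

19.5, 43

Firm B's profit: π = x_B(278 − 2(x_B + x_E)) − 75x_B − x_B².
∂π/∂x_B = 203 − 6x_B − 2x_E = 0, so x_B = 203/6 − (1/3)x_E.
For E: ∂π/∂x_E = 211 − 4x_E − 2x_B = 0 ⇒ x_E = 52.75 − 0.5x_B.
Substituting the second reaction function into the first: x_B = 203/6 − (1/3)(52.75 − 0.5x_B), which gives (5/6)x_B = 16.25 ⇒ x_B = 19.5.
Then x_E = 52.75 − 0.5·19.5 = 43.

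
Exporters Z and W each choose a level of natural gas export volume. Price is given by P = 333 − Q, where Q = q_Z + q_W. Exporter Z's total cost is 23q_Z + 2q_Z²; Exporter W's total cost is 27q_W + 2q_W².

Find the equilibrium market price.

Exporter Z's profit: π = q_Z(333 − (q_Z + q_W)) − 23q_Z − 2q_Z².
∂π/∂q_Z = 310 − 6q_Z − q_W = 0, so q_Z = 155/3 − (1/6)q_W.
By the same steps for W: q_W = 51 − (1/6)q_Z.
Solving the two reaction functions simultaneously: (1 − (−1/6)(−1/6))q_Z = 155/3 − (1/6)·51, so (35/36)q_Z = 259/6 and q_Z = 44.4.
Then q_W = 51 − (1/6)·44.4 = 43.6.
Equilibrium price: P = 333 − 88 = 245.

245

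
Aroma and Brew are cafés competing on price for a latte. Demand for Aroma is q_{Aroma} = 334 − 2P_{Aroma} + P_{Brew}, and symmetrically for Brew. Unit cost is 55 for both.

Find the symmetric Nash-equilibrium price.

Aroma's profit: π = (P_{Aroma} − 55)(334 − 2P_{Aroma} + P_{Brew}).
∂π/∂P_{Aroma} = 444 − 4P_{Aroma} + P_{Brew} = 0 ⇒ P_{Aroma} = 111 + 0.25P_{Brew}.
Setting P_{Aroma} = P_{Brew} in the reaction function: P_{Aroma} = 111 + 0.25P_{Aroma}, so P_{Aroma} = 111 / 0.75 = 148.

148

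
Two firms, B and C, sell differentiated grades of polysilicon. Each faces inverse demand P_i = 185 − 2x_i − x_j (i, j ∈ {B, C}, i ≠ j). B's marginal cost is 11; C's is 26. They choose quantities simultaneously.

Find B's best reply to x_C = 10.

41

Firm B's profit: π = x_B(185 − 2x_B − x_C) − 11x_B.
∂π/∂x_B = 174 − 4x_B − x_C = 0 ⇒ x_B = 43.5 − 0.25x_C.
At x_C = 10: x_B = 43.5 − 0.25·10 = 41.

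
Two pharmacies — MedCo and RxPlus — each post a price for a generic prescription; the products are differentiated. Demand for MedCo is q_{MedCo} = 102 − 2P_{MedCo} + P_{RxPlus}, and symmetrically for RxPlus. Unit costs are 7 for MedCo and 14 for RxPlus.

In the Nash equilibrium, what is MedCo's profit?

MedCo's profit: π = (P_{MedCo} − 7)(102 − 2P_{MedCo} + P_{RxPlus}).
∂π/∂P_{MedCo} = 116 − 4P_{MedCo} + P_{RxPlus} = 0 ⇒ P_{MedCo} = 29 + 0.25P_{RxPlus}.
Similarly P_{RxPlus} = 32.5 + 0.25P_{MedCo}.
Substituting the second reaction function into the first: P_{MedCo} = 29 + 0.25(32.5 + 0.25P_{MedCo}), which gives 0.9375P_{MedCo} = 37.125 ⇒ P_{MedCo} = 39.6.
Then P_{RxPlus} = 32.5 + 0.25·39.6 = 42.4.
q_{MedCo} = 102 − 2·39.6 + 42.4 = 65.2.
Profit = (39.6 − 7)·65.2 = 2125.52.

2125.52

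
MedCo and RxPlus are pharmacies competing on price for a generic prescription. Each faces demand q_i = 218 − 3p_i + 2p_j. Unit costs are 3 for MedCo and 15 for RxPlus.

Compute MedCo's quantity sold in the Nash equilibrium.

MedCo's profit: π = (p_{MedCo} − 3)(218 − 3p_{MedCo} + 2p_{RxPlus}).
∂π/∂p_{MedCo} = 227 − 6p_{MedCo} + 2p_{RxPlus} = 0 ⇒ p_{MedCo} = 227/6 + (1/3)p_{RxPlus}.
Similarly p_{RxPlus} = 263/6 + (1/3)p_{MedCo}.
Substituting the second reaction function into the first: p_{MedCo} = 227/6 + (1/3)(263/6 + (1/3)p_{MedCo}), which gives (8/9)p_{MedCo} = 472/9 ⇒ p_{MedCo} = 59.
Then p_{RxPlus} = 263/6 + (1/3)·59 = 63.5.
q_{MedCo} = 218 − 3·59 + 2·63.5 = 168.

168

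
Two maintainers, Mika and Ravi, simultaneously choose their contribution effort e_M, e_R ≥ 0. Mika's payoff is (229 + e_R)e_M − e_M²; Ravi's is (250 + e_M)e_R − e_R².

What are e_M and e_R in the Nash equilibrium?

Expanding Mika's payoff: 229e_M + e_Re_M − e_M².
∂π/∂e_M = 229 + e_R − 2e_M = 0, so e_M = 114.5 + 0.5e_R.
Likewise for Ravi: e_R = 125 + 0.5e_M.
Solving the two reaction functions simultaneously: (1 − (0.5)(0.5))e_M = 114.5 + 0.5·125, so 0.75e_M = 177 and e_M = 236.
Then e_R = 125 + 0.5·236 = 243.

236, 243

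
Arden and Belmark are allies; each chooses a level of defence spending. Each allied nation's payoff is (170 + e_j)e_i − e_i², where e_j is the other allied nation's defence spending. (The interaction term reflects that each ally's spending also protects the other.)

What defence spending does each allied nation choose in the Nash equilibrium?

Arden's payoff is (170 + e_B)e_A − e_A².
∂π/∂e_A = 170 + e_B − 2e_A = 0, so e_A = 85 + 0.5e_B.
By symmetry e_B = e_A; substituting into the reaction function, 0.5e_A = 85 and e_A = 170.

170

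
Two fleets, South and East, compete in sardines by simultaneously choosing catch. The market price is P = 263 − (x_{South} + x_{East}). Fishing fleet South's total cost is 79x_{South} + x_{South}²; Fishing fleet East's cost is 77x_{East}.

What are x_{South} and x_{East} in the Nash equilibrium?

26, 80

Fishing fleet South's profit: π = x_{South}(263 − (x_{South} + x_{East})) − 79x_{South} − x_{South}².
∂π/∂x_{South} = 184 − 4x_{South} − x_{East} = 0, so x_{South} = 46 − 0.25x_{East}.
For East: ∂π/∂x_{East} = 186 − 2x_{East} − x_{South} = 0 ⇒ x_{East} = 93 − 0.5x_{South}.
Plugging x_{East} into South's best response: x_{South} = 46 − 0.25(93 − 0.5x_{South}) ⇒ 0.875x_{South} = 22.75, so x_{South} = 26.
Then x_{East} = 93 − 0.5·26 = 80.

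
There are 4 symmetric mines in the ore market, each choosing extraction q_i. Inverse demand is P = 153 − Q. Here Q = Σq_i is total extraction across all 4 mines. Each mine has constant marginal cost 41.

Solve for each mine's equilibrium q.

A representative mine's profit is π_i = q_i(153 − Q) − 41q_i, with Q = q_i + Σ_{j≠i} q_j.
First-order condition: 112 − 2q_i − Σ_{j≠i} q_j = 0.
Imposing symmetry (q_j = q for all j) turns Σ_{j≠i} q_j into 3q, so 112 = 5q and q = 22.4.

22.4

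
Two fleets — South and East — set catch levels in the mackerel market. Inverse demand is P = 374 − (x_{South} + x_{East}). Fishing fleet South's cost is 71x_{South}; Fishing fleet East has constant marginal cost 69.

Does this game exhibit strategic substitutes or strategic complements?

strategic substitutes

Fishing fleet South's profit: π = x_{South}(374 − (x_{South} + x_{East})) − 71x_{South}.
∂π/∂x_{South} = 303 − 2x_{South} − x_{East} = 0, so x_{South} = 151.5 − 0.5x_{East}.
The best-response slope dx_{South}/dx_{East} = −0.5 < 0: the reaction function is downward-sloping, so the choices are strategic substitutes.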